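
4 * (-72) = -288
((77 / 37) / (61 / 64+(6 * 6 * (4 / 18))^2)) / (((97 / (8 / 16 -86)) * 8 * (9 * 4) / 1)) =-1463 / 14919473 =-0.00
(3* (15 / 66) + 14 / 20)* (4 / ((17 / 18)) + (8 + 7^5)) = 23241.13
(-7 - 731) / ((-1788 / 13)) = 5.37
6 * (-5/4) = -15/2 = -7.50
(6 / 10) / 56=3 / 280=0.01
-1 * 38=-38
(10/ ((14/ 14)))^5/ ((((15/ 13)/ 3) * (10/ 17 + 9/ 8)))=35360000/ 233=151759.66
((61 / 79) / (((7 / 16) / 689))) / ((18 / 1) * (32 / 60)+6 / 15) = 336232 / 2765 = 121.60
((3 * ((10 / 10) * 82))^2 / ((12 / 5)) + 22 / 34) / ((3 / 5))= 2143330 / 51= 42026.08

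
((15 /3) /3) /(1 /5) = 25 /3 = 8.33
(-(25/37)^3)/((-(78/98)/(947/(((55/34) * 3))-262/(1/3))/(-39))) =14928462500/1671549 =8930.92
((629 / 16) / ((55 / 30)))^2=3560769 / 7744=459.81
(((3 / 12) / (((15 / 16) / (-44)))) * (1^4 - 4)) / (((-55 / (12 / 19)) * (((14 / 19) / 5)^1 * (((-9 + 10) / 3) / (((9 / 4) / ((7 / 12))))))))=-31.74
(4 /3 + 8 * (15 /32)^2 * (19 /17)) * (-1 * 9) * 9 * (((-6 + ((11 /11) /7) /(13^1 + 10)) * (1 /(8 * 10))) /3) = 37395873 /5605376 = 6.67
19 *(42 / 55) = 798 / 55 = 14.51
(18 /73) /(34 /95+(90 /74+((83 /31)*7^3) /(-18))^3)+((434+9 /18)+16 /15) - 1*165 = 61196704391058912538764881 /226179764109369228614790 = 270.57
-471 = -471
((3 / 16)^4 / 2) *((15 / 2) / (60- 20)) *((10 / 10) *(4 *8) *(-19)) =-4617 / 65536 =-0.07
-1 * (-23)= 23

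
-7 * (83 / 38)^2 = -48223 / 1444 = -33.40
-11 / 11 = -1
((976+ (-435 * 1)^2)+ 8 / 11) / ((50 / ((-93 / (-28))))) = 194576367 / 15400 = 12634.83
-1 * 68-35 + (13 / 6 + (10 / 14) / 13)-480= -317105 / 546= -580.78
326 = 326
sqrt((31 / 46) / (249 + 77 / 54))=3 * sqrt(28925697) / 311029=0.05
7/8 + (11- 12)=-1/8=-0.12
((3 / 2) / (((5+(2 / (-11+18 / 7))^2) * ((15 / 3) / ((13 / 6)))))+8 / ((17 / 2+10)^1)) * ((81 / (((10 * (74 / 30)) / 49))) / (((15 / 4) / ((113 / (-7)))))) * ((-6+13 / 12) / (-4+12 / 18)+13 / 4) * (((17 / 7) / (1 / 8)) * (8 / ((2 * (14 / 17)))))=-173949811152993 / 1003990375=-173258.44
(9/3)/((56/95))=285/56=5.09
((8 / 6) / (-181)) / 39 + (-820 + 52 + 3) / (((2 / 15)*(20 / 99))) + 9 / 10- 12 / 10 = -24057855709 / 847080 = -28400.93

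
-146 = -146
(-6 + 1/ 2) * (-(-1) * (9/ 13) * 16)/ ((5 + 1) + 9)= -264/ 65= -4.06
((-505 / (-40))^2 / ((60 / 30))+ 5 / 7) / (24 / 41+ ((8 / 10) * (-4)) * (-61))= 14769635 / 35961856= 0.41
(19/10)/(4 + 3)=0.27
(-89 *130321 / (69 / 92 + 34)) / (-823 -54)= 46394276 / 121903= 380.58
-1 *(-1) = 1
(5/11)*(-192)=-960/11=-87.27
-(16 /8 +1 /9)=-19 /9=-2.11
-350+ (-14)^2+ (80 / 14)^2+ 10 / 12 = -35431 / 294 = -120.51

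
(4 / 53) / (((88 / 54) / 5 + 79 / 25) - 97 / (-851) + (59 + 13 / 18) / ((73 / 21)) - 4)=335464200 / 74586654239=0.00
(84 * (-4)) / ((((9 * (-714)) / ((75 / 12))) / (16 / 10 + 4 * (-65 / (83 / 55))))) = -236120 / 4233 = -55.78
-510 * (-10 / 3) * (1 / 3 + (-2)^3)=-39100 / 3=-13033.33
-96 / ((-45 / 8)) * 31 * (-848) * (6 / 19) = -13459456 / 95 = -141678.48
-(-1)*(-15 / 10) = -1.50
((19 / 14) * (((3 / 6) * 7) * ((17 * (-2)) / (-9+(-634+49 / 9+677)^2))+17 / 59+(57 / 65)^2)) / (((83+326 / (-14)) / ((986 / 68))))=1377455706763 / 4153992385400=0.33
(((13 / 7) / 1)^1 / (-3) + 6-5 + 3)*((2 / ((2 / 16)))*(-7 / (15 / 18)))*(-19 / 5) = 43168 / 25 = 1726.72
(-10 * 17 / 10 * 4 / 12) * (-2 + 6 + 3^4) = -1445 / 3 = -481.67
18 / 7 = 2.57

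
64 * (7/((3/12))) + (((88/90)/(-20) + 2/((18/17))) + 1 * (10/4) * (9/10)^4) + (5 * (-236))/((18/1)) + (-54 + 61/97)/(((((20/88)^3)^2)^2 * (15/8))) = -51110608747748207775551/34101562500000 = -1498776155.72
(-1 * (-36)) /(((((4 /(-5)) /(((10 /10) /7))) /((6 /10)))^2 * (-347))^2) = 729 /18502528576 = 0.00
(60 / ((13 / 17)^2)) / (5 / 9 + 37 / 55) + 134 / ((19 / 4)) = 2870497 / 25688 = 111.74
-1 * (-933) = 933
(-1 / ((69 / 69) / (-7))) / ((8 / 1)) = 7 / 8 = 0.88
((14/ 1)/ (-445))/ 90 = -7/ 20025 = -0.00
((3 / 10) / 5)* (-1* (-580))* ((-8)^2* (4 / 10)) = 22272 / 25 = 890.88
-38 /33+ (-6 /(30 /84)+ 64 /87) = -82378 /4785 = -17.22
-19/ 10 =-1.90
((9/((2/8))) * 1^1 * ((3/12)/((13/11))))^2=9801/169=57.99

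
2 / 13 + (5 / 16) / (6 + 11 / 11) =289 / 1456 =0.20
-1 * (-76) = 76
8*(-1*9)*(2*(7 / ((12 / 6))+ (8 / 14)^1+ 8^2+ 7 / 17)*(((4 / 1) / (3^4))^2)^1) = -231808 / 9639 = -24.05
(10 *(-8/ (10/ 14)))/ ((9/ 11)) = -1232/ 9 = -136.89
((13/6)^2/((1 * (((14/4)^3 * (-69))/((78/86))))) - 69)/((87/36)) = -842657444/29512749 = -28.55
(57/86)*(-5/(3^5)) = -95/6966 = -0.01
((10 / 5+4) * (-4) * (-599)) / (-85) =-14376 / 85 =-169.13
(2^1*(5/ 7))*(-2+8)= 60/ 7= 8.57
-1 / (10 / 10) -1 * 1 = -2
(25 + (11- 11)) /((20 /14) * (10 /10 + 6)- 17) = -25 /7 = -3.57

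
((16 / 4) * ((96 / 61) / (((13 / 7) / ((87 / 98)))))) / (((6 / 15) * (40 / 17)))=17748 / 5551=3.20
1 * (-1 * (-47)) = 47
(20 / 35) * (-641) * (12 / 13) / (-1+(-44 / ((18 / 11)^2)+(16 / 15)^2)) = 15576300 / 750659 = 20.75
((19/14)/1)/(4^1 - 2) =0.68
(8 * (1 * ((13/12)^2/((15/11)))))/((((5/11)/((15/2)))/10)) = 20449/18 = 1136.06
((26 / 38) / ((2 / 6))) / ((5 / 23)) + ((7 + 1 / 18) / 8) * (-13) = -27677 / 13680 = -2.02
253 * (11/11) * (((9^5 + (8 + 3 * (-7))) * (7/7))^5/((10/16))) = 290285353745691231228964000.00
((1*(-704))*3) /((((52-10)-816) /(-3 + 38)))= 12320 /129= 95.50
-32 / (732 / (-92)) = 736 / 183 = 4.02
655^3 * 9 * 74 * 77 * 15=216162379991250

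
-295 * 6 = -1770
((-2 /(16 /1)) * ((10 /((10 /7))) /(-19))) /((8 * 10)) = 7 /12160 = 0.00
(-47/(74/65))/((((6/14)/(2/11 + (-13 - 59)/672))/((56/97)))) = -491855/118437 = -4.15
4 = 4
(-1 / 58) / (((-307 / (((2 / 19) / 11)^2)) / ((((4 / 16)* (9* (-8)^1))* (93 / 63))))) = -372 / 2722243601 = -0.00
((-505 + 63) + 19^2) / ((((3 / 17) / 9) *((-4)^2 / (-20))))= 20655 / 4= 5163.75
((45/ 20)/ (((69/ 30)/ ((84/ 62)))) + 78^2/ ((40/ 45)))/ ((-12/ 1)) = -3254049/ 5704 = -570.49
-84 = -84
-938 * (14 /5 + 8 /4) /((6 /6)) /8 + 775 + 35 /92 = 97787 /460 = 212.58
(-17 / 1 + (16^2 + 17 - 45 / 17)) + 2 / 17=4309 / 17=253.47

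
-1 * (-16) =16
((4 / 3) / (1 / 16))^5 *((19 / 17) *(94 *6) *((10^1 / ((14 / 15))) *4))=383540579532800 / 3213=119371484448.43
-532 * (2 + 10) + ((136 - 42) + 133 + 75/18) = -36917/6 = -6152.83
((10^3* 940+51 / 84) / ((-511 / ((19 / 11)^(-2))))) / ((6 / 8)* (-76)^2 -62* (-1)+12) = -3184722057 / 22757818328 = -0.14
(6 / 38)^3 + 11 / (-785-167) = -49745 / 6529768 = -0.01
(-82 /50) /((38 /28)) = -574 /475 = -1.21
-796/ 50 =-398/ 25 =-15.92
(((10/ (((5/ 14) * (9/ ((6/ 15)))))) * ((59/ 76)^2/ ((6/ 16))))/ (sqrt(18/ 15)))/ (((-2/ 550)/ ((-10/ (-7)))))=-3829100 * sqrt(30)/ 29241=-717.24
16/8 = 2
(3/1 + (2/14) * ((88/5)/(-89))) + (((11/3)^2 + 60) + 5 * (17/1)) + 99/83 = 378375614/2326905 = 162.61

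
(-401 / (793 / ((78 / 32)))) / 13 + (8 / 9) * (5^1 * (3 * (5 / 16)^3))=380137 / 1218048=0.31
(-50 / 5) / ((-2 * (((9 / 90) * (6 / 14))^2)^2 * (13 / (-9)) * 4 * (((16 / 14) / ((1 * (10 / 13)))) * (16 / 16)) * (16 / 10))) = -1313046875 / 12168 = -107909.84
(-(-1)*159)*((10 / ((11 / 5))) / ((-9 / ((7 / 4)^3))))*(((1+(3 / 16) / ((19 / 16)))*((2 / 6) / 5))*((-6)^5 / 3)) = 1636110 / 19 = 86111.05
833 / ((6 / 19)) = 15827 / 6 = 2637.83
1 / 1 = 1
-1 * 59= -59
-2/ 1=-2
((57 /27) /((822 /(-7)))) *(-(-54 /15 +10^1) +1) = 133 /1370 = 0.10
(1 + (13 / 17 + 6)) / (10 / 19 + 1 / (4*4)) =40128 / 3043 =13.19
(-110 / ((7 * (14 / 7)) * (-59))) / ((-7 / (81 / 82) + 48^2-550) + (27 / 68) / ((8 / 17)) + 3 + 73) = 142560 / 1952324927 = 0.00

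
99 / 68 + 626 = 42667 / 68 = 627.46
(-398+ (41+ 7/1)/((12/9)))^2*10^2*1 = 13104400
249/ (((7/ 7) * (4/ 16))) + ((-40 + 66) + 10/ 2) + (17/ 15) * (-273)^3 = -115291228/ 5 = -23058245.60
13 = 13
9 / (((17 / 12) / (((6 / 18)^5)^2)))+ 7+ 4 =408973 / 37179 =11.00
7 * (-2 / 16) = -0.88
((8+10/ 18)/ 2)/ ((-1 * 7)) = -11/ 18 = -0.61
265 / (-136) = -265 / 136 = -1.95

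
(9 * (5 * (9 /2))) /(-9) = -45 /2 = -22.50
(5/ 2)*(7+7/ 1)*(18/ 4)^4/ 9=25515/ 16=1594.69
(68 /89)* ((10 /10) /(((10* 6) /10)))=34 /267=0.13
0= 0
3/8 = 0.38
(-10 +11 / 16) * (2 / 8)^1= -149 / 64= -2.33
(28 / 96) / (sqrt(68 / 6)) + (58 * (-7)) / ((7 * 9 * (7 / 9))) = -58 / 7 + 7 * sqrt(102) / 816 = -8.20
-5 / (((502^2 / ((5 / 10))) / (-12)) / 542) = 4065 / 63001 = 0.06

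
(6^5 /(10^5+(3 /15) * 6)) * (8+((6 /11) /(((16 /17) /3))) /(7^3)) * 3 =1761446250 /943261319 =1.87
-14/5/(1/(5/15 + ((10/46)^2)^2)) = -3944024/4197615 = -0.94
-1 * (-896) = 896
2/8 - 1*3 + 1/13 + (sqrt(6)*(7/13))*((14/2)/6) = -1.13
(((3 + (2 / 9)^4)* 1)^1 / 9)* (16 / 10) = 157592 / 295245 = 0.53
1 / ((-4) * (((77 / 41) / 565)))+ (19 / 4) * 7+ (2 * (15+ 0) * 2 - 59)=-3154 / 77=-40.96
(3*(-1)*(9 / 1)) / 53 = -27 / 53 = -0.51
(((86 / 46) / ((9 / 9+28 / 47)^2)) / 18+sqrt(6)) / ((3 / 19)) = 1804753 / 6986250+19 * sqrt(6) / 3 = 15.77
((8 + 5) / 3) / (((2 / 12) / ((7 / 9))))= 182 / 9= 20.22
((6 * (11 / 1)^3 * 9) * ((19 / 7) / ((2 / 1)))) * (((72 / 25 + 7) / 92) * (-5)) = -52376.50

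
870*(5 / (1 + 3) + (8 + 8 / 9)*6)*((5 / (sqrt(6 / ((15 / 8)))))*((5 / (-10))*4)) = -474875*sqrt(5) / 4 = -265463.20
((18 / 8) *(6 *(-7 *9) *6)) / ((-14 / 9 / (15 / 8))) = 98415 / 16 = 6150.94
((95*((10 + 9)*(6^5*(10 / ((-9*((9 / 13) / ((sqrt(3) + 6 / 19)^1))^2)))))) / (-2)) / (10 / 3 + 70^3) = 3082560*sqrt(3) / 102901 + 15128880 / 102901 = 198.91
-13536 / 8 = -1692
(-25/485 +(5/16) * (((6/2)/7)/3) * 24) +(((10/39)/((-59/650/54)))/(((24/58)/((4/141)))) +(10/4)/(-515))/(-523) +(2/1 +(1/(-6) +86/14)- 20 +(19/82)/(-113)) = -15487474939316054/1409750029517277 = -10.99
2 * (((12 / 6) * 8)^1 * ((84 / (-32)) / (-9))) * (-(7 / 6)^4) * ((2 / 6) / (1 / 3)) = -16807 / 972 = -17.29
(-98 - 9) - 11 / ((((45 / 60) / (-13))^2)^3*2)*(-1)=108738275149 / 729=149160871.26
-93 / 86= -1.08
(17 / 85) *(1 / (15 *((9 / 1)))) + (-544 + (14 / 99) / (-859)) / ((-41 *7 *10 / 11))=347213918 / 166409775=2.09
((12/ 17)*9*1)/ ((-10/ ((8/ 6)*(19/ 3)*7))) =-3192/ 85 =-37.55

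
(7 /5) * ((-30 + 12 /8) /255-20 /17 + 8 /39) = -50267 /33150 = -1.52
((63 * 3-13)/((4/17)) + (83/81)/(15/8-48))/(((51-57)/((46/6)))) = -257097542/269001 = -955.75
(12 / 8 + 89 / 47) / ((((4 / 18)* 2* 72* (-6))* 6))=-319 / 108288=-0.00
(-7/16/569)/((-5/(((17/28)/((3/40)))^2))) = 1445/143388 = 0.01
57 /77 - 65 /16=-4093 /1232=-3.32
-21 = -21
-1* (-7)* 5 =35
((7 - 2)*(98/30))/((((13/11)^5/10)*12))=39457495/6683274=5.90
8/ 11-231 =-2533/ 11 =-230.27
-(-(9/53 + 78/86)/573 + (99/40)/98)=-39887051/1706332880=-0.02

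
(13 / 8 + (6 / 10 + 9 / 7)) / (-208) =-0.02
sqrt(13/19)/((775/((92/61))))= 92 * sqrt(247)/898225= 0.00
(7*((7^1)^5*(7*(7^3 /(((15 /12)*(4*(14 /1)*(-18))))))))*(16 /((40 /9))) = -40353607 /50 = -807072.14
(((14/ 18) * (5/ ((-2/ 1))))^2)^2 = 1500625/ 104976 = 14.29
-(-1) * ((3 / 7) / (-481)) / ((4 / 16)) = -12 / 3367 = -0.00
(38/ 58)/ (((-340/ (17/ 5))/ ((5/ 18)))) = -0.00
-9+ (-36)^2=1287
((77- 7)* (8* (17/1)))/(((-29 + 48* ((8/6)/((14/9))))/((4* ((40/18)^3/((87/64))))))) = 1605632000/63423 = 25316.24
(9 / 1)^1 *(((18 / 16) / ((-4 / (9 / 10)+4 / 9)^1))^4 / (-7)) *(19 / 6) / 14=-373977 / 205520896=-0.00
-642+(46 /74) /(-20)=-475103 /740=-642.03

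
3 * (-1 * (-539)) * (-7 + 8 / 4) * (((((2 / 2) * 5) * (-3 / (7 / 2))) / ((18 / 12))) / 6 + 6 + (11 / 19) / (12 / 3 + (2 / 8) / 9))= -25247992 / 551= -45822.13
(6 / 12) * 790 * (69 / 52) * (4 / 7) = 27255 / 91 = 299.51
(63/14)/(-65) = -9/130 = -0.07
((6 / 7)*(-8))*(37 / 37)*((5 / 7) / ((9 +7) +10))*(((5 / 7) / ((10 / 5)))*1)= -300 / 4459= -0.07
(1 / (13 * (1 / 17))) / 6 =17 / 78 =0.22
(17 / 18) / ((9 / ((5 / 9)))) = 85 / 1458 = 0.06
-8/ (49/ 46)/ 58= -184/ 1421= -0.13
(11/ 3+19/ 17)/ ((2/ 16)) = 1952/ 51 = 38.27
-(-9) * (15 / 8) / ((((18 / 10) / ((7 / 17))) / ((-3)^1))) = -1575 / 136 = -11.58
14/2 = 7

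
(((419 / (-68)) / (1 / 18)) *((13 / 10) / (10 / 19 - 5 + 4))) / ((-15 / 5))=-103493 / 1020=-101.46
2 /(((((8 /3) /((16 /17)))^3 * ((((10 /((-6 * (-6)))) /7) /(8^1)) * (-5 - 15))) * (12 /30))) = -54432 /24565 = -2.22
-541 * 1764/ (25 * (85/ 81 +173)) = -5521446/ 25175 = -219.32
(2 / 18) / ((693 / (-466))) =-466 / 6237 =-0.07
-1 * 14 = -14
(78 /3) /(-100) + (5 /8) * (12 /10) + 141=14149 /100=141.49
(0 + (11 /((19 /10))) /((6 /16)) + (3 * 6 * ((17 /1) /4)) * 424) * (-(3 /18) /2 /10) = -462433 /1710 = -270.43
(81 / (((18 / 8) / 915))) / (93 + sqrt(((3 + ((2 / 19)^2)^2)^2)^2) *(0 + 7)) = 27971928328527 / 132476170595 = 211.15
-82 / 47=-1.74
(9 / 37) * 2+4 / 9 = 310 / 333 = 0.93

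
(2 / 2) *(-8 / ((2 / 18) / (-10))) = 720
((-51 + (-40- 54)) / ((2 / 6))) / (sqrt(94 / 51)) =-435*sqrt(4794) / 94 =-320.41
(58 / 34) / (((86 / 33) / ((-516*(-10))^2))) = 17428658.82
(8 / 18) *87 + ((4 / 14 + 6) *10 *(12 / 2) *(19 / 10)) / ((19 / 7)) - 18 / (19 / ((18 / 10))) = 85774 / 285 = 300.96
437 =437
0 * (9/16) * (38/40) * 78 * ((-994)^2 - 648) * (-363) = 0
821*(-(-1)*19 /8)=15599 /8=1949.88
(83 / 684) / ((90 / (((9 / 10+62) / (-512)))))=-52207 / 315187200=-0.00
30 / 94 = 15 / 47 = 0.32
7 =7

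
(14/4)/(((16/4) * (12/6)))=7/16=0.44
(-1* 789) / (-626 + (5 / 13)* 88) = 1.33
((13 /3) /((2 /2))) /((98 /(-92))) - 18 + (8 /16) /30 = -64831 /2940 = -22.05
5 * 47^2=11045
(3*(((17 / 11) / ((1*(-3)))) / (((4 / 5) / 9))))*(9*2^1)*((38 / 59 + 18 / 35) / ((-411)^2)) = -182988 / 85267567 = -0.00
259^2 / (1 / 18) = 1207458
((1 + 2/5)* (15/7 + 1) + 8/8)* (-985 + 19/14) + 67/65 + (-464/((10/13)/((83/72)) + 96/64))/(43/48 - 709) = -256063740314513/48219854410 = -5310.34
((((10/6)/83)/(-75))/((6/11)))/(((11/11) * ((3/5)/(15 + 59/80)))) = -13849/1075680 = -0.01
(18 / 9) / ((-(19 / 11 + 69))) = -11 / 389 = -0.03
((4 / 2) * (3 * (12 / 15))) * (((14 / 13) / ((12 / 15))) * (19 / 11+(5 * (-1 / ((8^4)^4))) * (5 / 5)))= 112308515707550589 / 10062730417405952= 11.16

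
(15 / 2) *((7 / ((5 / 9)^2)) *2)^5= 2812914500525136 / 1953125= 1440212224.27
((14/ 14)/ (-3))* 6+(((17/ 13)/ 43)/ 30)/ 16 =-536623/ 268320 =-2.00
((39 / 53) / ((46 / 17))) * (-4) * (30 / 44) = -9945 / 13409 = -0.74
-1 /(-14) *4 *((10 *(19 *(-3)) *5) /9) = -1900 /21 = -90.48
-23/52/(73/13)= -23/292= -0.08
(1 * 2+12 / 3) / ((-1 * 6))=-1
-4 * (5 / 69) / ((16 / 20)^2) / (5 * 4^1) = -25 / 1104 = -0.02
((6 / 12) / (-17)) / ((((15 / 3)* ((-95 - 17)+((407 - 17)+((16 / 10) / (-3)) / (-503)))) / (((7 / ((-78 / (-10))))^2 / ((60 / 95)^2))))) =-222439175 / 5206610200896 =-0.00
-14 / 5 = -2.80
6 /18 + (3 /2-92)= -541 /6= -90.17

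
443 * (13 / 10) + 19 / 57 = 17287 / 30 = 576.23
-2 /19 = -0.11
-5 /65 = -1 /13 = -0.08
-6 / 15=-2 / 5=-0.40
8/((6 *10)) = 2/15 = 0.13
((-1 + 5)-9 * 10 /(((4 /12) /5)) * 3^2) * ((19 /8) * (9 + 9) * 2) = -1038483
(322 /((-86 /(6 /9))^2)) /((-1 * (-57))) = 322 /948537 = 0.00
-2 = -2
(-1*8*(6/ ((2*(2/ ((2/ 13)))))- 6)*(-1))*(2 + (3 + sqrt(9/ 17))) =-3000/ 13- 1800*sqrt(17)/ 221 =-264.35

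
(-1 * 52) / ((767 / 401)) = -1604 / 59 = -27.19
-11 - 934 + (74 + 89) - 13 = -795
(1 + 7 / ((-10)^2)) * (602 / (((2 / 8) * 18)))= 32207 / 225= 143.14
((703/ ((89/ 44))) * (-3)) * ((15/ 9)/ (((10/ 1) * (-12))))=7733/ 534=14.48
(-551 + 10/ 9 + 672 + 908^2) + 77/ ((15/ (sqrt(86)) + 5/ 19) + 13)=4436403109661/ 5380119-138985 *sqrt(86)/ 1793373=824591.29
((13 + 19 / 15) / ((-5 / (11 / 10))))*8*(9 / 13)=-28248 / 1625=-17.38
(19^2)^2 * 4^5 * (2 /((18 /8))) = 1067589632 /9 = 118621070.22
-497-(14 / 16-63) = -3479 / 8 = -434.88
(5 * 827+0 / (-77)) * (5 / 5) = 4135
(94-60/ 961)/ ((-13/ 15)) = -1354110/ 12493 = -108.39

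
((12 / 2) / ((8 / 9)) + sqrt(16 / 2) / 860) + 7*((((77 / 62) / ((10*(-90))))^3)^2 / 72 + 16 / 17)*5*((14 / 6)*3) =sqrt(2) / 430 + 1753817163731298805191215842614137 / 7389526434954353971200000000000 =237.34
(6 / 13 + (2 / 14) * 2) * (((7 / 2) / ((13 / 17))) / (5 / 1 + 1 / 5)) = 1445 / 2197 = 0.66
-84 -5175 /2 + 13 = -5317 /2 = -2658.50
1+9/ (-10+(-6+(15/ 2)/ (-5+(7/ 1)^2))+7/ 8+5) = 7/ 73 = 0.10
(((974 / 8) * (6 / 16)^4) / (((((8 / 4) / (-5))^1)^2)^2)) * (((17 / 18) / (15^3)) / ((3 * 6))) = 41395 / 28311552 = 0.00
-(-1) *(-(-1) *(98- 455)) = -357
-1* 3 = -3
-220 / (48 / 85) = -4675 / 12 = -389.58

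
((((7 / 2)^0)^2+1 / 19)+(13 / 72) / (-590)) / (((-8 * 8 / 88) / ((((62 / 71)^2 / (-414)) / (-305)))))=-8978510563 / 1027507457476800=-0.00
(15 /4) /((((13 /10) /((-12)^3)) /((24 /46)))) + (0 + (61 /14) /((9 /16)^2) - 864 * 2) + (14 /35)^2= -18287262668 /4238325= -4314.74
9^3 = 729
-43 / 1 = -43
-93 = -93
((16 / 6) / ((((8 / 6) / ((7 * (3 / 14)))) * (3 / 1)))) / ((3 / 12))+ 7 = 11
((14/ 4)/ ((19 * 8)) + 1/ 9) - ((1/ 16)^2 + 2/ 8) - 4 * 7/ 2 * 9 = -5521019/ 43776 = -126.12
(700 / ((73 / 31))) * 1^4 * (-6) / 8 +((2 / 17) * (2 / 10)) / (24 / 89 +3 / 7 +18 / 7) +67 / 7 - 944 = -1157.37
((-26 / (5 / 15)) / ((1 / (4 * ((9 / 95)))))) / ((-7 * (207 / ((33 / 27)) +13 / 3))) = 23166 / 952945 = 0.02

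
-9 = -9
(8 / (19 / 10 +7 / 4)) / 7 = 0.31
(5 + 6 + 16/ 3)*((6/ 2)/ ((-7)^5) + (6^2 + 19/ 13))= 8184970/ 13377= 611.87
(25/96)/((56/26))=325/2688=0.12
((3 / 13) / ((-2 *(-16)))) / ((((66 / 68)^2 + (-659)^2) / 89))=77163 / 52211112200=0.00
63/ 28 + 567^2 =1285965/ 4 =321491.25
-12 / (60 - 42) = -2 / 3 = -0.67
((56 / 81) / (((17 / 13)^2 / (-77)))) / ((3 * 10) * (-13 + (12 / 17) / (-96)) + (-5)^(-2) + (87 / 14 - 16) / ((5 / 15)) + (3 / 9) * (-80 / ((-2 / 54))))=-510109600 / 4923464877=-0.10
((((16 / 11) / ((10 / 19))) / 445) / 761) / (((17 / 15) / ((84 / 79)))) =38304 / 5002802585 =0.00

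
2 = 2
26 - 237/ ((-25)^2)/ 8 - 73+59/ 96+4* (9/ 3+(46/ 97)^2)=-33.53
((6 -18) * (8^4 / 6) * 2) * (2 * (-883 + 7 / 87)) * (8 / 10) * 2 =46290411.99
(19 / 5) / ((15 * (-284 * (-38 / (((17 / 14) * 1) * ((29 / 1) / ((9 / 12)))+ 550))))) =1567 / 111825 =0.01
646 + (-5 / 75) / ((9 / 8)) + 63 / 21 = 87607 / 135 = 648.94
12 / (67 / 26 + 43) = 104 / 395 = 0.26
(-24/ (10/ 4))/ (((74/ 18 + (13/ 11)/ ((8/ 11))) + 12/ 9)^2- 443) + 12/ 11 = 11362092/ 10187155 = 1.12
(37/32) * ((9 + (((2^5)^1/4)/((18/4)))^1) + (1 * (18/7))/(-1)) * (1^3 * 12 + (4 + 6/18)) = 133903/864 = 154.98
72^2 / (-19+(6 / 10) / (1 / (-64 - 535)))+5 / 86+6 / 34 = -216547 / 16082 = -13.47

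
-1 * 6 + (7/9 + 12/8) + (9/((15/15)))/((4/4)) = 5.28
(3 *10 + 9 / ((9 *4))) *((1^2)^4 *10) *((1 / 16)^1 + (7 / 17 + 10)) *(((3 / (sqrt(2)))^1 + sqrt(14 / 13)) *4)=1723645 *sqrt(182) / 1768 + 5170935 *sqrt(2) / 272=40037.60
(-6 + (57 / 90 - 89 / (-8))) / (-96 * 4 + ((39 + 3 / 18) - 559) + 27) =-691 / 105220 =-0.01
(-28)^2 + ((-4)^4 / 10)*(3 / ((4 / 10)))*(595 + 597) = 229648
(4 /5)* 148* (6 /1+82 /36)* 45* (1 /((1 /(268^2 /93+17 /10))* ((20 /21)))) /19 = 27778612211 /14725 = 1886493.19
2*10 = 20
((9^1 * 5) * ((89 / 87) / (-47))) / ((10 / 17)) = -4539 / 2726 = -1.67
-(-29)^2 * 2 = -1682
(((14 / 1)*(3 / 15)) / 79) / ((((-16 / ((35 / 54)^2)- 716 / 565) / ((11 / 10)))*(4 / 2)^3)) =-426349 / 3442850336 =-0.00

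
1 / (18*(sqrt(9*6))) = sqrt(6) / 324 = 0.01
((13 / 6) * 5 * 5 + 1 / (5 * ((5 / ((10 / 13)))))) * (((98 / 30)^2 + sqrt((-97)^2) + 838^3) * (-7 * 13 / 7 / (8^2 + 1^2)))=-6378827698.72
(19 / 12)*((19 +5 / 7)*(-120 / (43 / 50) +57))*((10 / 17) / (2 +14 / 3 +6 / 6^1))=-144495 / 731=-197.67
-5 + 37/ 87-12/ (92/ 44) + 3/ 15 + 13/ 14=-1286581/ 140070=-9.19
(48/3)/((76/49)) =196/19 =10.32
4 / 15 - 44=-656 / 15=-43.73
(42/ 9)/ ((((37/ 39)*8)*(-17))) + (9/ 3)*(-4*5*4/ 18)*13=-1308593/ 7548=-173.37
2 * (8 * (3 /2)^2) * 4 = 144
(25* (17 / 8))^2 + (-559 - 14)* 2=1676.27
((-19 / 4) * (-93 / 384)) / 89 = 589 / 45568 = 0.01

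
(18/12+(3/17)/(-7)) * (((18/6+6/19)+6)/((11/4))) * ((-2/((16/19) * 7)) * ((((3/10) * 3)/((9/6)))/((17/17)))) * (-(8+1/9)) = 1511757/183260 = 8.25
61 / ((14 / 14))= 61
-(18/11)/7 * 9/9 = -18/77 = -0.23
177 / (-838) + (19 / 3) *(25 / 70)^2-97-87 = -45185461 / 246372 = -183.40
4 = 4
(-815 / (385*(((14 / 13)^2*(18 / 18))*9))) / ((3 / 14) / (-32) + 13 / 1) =-440752 / 28237671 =-0.02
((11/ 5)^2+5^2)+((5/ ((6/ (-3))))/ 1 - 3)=24.34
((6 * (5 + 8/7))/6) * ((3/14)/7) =129/686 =0.19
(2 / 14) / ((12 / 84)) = 1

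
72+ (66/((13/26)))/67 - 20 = 3616/67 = 53.97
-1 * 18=-18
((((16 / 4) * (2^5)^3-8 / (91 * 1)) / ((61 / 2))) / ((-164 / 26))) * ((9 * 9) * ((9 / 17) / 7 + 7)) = -813482355888 / 2083333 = -390471.59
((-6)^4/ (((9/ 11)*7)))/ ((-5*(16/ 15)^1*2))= -297/ 14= -21.21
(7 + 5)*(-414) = -4968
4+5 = 9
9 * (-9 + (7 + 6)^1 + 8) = 108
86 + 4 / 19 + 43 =2455 / 19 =129.21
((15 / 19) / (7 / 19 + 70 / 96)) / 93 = 240 / 31031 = 0.01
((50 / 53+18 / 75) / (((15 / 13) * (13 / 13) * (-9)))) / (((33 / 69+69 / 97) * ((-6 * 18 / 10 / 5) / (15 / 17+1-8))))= -1182394304 / 4358060415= -0.27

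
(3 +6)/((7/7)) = 9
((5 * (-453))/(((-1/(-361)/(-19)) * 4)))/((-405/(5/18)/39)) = -67321085/648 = -103890.56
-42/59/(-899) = 0.00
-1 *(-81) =81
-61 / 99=-0.62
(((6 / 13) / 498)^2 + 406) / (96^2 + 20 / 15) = 1418045541 / 32193592132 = 0.04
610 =610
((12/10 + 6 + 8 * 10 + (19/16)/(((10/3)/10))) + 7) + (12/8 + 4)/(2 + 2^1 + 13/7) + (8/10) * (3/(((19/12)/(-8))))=5395367/62320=86.58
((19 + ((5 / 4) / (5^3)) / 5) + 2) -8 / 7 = 69507 / 3500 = 19.86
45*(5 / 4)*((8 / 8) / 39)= 75 / 52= 1.44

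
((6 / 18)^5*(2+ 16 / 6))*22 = 308 / 729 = 0.42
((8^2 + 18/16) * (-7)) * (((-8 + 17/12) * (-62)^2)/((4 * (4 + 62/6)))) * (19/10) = 382315.06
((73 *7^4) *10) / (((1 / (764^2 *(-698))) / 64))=-45702202884853760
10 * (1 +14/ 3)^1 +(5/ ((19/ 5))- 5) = 3020/ 57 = 52.98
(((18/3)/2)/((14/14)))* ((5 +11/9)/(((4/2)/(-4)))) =-112/3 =-37.33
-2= -2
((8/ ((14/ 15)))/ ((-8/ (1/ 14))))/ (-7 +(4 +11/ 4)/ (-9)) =15/ 1519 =0.01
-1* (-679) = 679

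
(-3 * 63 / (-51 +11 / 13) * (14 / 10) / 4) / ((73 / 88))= 189189 / 118990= 1.59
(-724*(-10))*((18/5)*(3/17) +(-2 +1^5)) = -44888/17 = -2640.47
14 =14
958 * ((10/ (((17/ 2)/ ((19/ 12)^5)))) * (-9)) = -5930257105/ 58752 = -100937.11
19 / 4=4.75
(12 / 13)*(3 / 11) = 36 / 143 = 0.25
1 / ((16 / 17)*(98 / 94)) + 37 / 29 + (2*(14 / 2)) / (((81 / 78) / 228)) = 629438315 / 204624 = 3076.07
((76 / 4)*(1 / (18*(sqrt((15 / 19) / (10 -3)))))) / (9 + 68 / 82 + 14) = 779*sqrt(1995) / 263790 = 0.13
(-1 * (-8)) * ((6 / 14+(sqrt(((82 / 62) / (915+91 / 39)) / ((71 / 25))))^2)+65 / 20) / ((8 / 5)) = 18.40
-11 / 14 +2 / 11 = -93 / 154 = -0.60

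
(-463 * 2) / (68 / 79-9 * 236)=0.44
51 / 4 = 12.75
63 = 63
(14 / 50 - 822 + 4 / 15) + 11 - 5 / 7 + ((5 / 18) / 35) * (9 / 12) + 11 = -480097 / 600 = -800.16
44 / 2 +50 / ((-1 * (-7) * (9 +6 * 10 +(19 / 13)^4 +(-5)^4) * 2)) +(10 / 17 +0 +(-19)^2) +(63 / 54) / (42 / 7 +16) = 24047000768867 / 62680119348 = 383.65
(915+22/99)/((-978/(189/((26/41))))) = -2364019/8476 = -278.91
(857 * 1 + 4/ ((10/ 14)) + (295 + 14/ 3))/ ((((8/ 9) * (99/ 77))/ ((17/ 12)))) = 1440.73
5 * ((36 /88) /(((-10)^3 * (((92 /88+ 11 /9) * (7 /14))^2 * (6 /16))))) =-21384 /5040025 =-0.00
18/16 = 9/8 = 1.12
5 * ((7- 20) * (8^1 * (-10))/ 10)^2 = 54080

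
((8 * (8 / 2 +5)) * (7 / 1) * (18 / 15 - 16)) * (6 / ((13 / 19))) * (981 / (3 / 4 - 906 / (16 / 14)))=57930012 / 715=81021.00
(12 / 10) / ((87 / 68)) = 136 / 145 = 0.94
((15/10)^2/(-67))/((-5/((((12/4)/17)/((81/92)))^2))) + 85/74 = 666727859/580309110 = 1.15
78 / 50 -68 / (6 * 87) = 9329 / 6525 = 1.43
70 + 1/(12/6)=70.50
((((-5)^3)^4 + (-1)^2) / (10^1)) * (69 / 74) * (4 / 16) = 8422851597 / 1480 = 5691115.94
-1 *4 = -4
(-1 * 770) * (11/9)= -941.11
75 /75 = 1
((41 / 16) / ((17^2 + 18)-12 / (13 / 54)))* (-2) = -533 / 26744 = -0.02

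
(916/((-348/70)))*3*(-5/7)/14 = 5725/203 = 28.20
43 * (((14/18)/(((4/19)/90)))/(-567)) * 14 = -28595/81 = -353.02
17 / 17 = 1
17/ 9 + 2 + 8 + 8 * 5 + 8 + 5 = 584/ 9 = 64.89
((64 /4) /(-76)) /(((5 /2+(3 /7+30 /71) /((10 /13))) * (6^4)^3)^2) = -6175225 /1807729719508634715411185664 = -0.00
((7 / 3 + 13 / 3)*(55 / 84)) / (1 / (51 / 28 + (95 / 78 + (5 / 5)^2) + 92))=28840625 / 68796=419.22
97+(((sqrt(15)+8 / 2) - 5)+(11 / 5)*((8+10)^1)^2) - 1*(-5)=sqrt(15)+4069 / 5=817.67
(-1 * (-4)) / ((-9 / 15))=-6.67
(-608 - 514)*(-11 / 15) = 4114 / 5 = 822.80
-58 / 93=-0.62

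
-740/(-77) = 740/77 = 9.61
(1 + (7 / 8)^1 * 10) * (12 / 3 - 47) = -419.25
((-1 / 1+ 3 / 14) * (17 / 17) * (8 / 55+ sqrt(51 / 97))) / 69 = -11 * sqrt(4947) / 93702- 4 / 2415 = -0.01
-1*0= 0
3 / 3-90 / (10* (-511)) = 520 / 511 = 1.02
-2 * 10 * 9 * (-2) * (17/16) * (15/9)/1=1275/2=637.50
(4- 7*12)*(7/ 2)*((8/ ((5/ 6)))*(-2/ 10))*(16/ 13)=43008/ 65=661.66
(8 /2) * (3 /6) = 2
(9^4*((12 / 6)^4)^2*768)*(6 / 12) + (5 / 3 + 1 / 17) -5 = 644972540.73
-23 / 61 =-0.38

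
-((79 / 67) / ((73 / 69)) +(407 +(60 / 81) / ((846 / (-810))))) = -407.41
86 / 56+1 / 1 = 71 / 28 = 2.54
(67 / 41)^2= 4489 / 1681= 2.67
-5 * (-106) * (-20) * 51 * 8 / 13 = -4324800 / 13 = -332676.92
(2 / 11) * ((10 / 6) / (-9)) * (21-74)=530 / 297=1.78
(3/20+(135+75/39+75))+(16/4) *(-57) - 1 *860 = -227741/260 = -875.93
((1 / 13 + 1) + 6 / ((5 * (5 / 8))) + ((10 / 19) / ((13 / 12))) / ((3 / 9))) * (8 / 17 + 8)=232992 / 6175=37.73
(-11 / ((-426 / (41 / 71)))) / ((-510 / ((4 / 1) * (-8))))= 3608 / 3856365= 0.00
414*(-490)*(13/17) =-2637180/17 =-155128.24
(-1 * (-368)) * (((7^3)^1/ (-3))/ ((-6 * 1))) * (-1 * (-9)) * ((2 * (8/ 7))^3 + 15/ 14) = 821284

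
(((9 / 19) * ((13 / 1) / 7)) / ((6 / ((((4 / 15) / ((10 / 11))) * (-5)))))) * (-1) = 143 / 665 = 0.22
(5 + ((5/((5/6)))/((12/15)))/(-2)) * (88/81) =110/81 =1.36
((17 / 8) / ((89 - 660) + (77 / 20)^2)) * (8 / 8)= -850 / 222471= -0.00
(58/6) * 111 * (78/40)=41847/20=2092.35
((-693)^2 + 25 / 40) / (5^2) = 3841997 / 200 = 19209.98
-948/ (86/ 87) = -41238/ 43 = -959.02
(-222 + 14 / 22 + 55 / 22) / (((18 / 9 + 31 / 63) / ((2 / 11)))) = -303345 / 18997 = -15.97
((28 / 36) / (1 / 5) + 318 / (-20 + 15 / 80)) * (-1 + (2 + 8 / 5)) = -451061 / 14265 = -31.62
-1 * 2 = -2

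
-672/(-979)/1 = 672/979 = 0.69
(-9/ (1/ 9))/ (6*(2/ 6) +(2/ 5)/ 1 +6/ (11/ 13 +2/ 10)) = -4590/ 461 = -9.96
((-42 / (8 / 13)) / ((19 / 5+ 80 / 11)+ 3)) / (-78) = 0.06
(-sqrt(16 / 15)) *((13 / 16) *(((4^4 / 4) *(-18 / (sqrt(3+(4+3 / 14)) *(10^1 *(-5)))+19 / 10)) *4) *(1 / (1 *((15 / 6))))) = -15808 *sqrt(15) / 375 - 4992 *sqrt(21210) / 63125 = -174.78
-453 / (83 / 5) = -2265 / 83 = -27.29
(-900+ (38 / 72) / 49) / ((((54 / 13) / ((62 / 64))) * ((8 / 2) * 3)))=-639795143 / 36578304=-17.49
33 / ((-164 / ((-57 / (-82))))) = -1881 / 13448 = -0.14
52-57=-5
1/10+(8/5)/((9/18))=33/10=3.30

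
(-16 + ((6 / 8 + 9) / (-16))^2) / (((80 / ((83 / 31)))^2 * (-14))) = 406451 / 325058560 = 0.00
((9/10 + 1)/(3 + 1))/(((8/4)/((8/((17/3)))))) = 57/170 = 0.34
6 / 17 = 0.35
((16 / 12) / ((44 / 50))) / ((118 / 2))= 50 / 1947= 0.03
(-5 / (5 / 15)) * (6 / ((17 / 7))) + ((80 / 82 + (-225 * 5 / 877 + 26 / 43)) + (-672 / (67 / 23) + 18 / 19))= -8917175823149 / 33460253791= -266.50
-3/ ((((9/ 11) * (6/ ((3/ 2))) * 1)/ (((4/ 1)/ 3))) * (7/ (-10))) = 110/ 63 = 1.75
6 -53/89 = 481/89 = 5.40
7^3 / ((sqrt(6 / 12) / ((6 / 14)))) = 207.89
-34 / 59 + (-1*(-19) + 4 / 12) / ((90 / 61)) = 99781 / 7965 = 12.53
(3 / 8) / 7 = 3 / 56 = 0.05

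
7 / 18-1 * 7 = -6.61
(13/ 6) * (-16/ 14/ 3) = -52/ 63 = -0.83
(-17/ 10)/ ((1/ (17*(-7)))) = 202.30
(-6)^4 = 1296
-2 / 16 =-1 / 8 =-0.12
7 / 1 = 7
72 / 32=9 / 4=2.25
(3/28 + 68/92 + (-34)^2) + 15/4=186856/161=1160.60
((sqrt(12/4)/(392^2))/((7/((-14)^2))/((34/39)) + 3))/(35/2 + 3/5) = 0.00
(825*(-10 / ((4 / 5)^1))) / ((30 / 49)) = -67375 / 4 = -16843.75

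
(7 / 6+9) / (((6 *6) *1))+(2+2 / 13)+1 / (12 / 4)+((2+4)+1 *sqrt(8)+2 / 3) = 2 *sqrt(2)+26497 / 2808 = 12.26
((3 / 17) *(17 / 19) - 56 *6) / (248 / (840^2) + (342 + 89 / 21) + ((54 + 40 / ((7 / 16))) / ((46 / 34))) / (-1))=-12944496600 / 9202150547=-1.41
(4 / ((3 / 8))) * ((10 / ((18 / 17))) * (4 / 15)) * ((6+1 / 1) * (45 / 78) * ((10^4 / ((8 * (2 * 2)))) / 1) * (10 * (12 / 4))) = 119000000 / 117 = 1017094.02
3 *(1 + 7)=24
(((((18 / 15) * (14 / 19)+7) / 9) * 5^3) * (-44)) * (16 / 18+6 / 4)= -17713850 / 1539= -11509.97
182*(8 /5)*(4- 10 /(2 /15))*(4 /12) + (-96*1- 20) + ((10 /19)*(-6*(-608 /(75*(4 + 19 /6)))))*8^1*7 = -4390964 /645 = -6807.70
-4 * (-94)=376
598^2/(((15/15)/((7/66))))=1251614/33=37927.70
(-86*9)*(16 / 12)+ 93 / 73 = -75243 / 73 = -1030.73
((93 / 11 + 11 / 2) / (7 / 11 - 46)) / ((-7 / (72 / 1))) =3.16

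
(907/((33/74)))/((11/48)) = 1073888/121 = 8875.11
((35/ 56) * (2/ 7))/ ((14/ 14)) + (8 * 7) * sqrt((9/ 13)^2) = 14177/ 364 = 38.95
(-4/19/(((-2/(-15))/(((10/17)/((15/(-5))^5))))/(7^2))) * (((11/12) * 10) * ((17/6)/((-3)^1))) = -67375/41553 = -1.62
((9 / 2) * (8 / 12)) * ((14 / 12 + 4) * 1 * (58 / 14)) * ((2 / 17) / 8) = 899 / 952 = 0.94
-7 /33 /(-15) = 7 /495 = 0.01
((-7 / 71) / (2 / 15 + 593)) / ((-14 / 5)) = 0.00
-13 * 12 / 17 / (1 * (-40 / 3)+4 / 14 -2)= 819 / 1343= 0.61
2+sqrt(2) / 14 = 2.10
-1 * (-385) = 385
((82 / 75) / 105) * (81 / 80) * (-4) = -369 / 8750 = -0.04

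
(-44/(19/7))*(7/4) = -28.37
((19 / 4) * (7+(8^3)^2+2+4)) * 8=9961966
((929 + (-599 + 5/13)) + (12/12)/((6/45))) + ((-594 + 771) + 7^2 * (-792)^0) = 14661/26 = 563.88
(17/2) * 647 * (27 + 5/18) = 150014.14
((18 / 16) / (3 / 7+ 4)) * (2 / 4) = 63 / 496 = 0.13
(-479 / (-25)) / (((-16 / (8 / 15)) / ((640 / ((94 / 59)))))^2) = 3435.27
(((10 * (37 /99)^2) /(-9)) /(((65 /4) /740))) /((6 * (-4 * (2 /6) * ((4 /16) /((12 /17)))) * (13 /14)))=226925440 /84474819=2.69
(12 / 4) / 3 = 1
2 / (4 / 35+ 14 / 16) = 560 / 277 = 2.02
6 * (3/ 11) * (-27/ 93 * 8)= -1296/ 341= -3.80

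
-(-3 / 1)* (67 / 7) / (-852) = -67 / 1988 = -0.03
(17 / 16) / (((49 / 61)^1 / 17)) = 17629 / 784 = 22.49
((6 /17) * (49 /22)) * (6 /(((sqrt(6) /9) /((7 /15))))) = 3087 * sqrt(6) /935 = 8.09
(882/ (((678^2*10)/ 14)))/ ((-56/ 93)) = -4557/ 1021520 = -0.00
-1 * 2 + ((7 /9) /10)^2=-16151 /8100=-1.99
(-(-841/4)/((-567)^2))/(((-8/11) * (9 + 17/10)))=-46255/550389168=-0.00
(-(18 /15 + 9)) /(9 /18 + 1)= -34 /5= -6.80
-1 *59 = -59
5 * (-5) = -25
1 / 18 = 0.06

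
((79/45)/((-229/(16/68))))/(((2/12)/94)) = -59408/58395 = -1.02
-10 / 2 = -5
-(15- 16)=1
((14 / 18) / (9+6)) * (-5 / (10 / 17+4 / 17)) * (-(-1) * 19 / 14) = -323 / 756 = -0.43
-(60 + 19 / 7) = -439 / 7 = -62.71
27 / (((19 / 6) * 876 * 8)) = 27 / 22192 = 0.00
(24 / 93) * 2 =16 / 31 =0.52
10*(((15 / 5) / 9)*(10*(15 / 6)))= 250 / 3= 83.33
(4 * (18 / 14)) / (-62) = -18 / 217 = -0.08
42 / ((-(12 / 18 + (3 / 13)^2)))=-21294 / 365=-58.34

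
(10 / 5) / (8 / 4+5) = 2 / 7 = 0.29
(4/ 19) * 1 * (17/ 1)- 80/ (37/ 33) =-47644/ 703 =-67.77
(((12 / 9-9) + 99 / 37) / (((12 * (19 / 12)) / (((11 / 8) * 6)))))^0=1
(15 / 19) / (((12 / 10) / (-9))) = -225 / 38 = -5.92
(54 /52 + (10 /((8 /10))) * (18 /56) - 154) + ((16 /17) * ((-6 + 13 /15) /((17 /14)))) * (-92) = 685153663 /3155880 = 217.10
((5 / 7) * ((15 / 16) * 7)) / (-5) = -15 / 16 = -0.94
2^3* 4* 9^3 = 23328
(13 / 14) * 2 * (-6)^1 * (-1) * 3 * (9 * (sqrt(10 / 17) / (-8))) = -1053 * sqrt(170) / 476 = -28.84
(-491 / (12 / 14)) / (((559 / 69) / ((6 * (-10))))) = 4242.45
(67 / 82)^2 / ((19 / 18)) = 40401 / 63878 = 0.63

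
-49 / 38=-1.29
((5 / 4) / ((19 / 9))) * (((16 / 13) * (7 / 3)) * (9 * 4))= 15120 / 247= 61.21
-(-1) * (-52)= -52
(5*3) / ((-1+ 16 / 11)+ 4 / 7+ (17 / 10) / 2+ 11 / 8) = 46200 / 10013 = 4.61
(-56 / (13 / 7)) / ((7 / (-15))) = 840 / 13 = 64.62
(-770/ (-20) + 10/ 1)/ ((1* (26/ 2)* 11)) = 97/ 286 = 0.34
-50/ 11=-4.55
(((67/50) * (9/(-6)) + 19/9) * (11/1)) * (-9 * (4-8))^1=1001/25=40.04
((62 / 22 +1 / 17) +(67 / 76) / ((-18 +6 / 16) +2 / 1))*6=7516152 / 444125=16.92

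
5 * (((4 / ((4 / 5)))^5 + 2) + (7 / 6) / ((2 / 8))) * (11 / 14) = 12302.98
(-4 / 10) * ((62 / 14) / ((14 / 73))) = -2263 / 245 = -9.24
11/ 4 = 2.75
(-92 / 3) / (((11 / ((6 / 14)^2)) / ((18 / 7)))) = -4968 / 3773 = -1.32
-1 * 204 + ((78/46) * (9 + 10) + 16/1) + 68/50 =-88793/575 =-154.42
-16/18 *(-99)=88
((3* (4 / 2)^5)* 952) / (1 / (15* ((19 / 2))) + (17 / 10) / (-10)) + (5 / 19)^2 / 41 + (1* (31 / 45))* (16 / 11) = -3816616445367641 / 6806313855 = -560746.47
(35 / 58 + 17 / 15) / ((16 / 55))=16621 / 2784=5.97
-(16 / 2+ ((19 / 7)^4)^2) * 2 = -34059362898 / 5764801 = -5908.16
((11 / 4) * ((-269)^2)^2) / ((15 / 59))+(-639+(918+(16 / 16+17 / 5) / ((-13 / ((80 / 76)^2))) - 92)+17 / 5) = 15947931899493229 / 281580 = 56637303428.84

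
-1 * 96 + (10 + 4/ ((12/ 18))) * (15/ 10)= -72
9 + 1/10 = 91/10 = 9.10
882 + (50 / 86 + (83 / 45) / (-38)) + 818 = 1700.53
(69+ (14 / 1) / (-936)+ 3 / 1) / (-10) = -33689 / 4680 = -7.20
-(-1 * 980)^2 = -960400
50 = 50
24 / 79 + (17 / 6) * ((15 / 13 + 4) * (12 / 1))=180274 / 1027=175.53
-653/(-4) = 653/4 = 163.25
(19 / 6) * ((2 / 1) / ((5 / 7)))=133 / 15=8.87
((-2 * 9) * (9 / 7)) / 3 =-54 / 7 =-7.71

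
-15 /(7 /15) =-225 /7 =-32.14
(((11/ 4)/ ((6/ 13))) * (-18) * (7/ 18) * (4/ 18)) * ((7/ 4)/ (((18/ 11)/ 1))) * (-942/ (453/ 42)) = 84707623/ 97848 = 865.71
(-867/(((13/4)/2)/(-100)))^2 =481080960000/169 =2846632899.41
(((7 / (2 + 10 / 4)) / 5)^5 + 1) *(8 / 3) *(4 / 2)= 2961055184 / 553584375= 5.35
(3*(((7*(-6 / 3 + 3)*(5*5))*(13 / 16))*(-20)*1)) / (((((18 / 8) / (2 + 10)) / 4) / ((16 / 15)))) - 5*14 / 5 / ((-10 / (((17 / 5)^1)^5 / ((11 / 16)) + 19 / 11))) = -193205.68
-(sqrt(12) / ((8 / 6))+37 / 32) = -3 * sqrt(3) / 2 -37 / 32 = -3.75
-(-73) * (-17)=-1241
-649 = -649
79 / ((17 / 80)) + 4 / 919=5808148 / 15623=371.77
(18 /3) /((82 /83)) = 249 /41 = 6.07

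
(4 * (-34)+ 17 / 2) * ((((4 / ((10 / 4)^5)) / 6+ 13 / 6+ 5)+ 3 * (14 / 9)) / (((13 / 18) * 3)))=-11322153 / 16250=-696.75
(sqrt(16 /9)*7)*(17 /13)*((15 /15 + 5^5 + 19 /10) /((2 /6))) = 7444402 /65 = 114529.26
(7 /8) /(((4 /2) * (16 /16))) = 7 /16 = 0.44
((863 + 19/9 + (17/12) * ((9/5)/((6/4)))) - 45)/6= 73963/540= 136.97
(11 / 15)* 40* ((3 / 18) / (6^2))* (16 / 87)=176 / 7047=0.02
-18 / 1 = -18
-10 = -10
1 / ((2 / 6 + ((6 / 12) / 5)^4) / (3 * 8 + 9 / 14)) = 5175000 / 70021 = 73.91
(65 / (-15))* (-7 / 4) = 91 / 12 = 7.58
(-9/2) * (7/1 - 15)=36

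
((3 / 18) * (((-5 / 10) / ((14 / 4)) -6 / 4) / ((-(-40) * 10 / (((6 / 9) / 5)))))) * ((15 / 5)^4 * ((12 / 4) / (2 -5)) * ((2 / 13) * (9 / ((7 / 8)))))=1863 / 159250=0.01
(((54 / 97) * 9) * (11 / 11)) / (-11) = -0.46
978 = 978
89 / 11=8.09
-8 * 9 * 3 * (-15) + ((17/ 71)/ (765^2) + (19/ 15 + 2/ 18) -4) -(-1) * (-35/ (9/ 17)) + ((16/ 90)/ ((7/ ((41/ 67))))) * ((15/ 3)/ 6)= 3635295147214/ 1146318075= 3171.28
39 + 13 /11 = 442 /11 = 40.18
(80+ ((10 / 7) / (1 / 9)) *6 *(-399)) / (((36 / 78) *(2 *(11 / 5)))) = -498875 / 33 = -15117.42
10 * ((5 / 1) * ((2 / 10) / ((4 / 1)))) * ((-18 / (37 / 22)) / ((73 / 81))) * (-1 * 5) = 400950 / 2701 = 148.45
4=4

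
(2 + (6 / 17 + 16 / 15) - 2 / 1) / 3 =362 / 765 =0.47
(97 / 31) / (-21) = -0.15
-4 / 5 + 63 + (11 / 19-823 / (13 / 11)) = -782503 / 1235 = -633.61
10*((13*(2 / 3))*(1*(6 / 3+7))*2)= 1560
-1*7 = -7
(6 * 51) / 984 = 51 / 164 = 0.31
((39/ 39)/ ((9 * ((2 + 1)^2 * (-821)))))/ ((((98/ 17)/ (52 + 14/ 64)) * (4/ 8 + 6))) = -0.00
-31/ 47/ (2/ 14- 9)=7/ 94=0.07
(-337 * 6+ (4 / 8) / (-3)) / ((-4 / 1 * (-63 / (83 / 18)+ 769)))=1007039 / 1504632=0.67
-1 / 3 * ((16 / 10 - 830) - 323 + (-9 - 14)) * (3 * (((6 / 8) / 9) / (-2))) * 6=-1468 / 5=-293.60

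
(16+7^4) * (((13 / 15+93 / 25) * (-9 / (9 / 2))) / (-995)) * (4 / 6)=3325792 / 223875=14.86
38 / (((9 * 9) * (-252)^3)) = -19 / 648121824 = -0.00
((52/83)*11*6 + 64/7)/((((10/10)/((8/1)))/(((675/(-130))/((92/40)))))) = -158414400/173719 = -911.90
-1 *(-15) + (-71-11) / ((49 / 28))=-223 / 7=-31.86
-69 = -69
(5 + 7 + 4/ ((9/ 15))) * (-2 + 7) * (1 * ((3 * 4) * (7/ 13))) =7840/ 13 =603.08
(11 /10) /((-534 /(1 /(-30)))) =11 /160200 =0.00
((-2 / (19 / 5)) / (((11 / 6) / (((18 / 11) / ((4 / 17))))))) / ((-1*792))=255 / 101156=0.00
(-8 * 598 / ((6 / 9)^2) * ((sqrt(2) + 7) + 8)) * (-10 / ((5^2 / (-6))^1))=-387504-129168 * sqrt(2) / 5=-424038.23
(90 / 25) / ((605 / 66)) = 108 / 275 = 0.39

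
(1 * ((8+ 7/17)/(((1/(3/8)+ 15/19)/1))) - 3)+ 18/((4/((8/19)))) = 1.33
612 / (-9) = -68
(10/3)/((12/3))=0.83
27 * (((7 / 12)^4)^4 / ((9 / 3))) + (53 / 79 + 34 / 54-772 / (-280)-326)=-18286411097375230883251 / 56800552871641743360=-321.94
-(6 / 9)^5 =-32 / 243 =-0.13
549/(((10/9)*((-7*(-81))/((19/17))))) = 1159/1190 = 0.97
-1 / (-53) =1 / 53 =0.02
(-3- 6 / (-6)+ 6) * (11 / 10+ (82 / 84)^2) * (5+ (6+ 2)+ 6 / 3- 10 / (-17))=959671 / 7497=128.01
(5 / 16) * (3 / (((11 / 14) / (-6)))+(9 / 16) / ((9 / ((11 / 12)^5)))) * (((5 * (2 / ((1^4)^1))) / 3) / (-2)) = 25037976575 / 2102132736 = 11.91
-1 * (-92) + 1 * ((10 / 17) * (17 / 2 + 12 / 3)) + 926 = 17431 / 17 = 1025.35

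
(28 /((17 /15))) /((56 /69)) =1035 /34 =30.44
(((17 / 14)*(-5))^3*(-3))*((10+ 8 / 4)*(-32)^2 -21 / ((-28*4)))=362231191125 / 43904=8250528.22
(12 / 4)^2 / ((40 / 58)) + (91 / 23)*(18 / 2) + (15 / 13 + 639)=4119099 / 5980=688.81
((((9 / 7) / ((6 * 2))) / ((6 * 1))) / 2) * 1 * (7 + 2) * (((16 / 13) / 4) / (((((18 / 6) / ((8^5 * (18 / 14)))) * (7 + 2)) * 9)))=8192 / 1911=4.29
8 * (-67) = -536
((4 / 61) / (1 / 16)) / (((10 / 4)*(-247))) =-128 / 75335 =-0.00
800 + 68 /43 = 34468 /43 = 801.58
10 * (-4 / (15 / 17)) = -136 / 3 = -45.33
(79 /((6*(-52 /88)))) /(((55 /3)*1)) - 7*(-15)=6746 /65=103.78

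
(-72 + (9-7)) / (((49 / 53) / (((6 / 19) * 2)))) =-47.82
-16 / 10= -8 / 5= -1.60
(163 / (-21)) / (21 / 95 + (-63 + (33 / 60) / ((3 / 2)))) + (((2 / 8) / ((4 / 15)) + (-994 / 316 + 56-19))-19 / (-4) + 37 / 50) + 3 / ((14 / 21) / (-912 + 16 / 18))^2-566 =5290747036393087 / 944302800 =5602807.74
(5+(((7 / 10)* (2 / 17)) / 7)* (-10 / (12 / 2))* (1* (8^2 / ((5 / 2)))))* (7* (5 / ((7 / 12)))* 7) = 32116 / 17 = 1889.18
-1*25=-25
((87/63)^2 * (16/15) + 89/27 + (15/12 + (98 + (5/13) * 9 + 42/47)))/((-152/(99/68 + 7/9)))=-2407517543183/1503924589440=-1.60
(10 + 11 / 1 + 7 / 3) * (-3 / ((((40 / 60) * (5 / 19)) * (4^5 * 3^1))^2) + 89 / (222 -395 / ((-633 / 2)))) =492267463831 / 52921630720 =9.30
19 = 19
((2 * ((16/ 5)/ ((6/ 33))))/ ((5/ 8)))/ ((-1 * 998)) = -704/ 12475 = -0.06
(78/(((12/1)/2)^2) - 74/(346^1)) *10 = 10135/519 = 19.53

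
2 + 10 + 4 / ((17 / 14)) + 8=396 / 17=23.29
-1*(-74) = 74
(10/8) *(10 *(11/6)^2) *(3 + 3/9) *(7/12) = 105875/1296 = 81.69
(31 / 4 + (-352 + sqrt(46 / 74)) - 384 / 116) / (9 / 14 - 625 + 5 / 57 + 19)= 16086483 / 28014290 - 798 * sqrt(851) / 17871185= 0.57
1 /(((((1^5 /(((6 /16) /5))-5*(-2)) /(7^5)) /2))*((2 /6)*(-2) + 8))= 21609 /110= 196.45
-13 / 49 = -0.27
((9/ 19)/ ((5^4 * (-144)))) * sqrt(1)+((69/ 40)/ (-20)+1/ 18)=-104993/ 3420000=-0.03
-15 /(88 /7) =-105 /88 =-1.19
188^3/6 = 3322336/3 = 1107445.33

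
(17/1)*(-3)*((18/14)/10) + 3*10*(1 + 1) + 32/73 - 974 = -4701807/5110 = -920.12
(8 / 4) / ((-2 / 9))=-9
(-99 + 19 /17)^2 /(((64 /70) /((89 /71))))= 269534720 /20519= 13135.86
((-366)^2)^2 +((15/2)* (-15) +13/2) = 17944209830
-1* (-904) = 904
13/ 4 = 3.25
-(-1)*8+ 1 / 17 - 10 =-33 / 17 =-1.94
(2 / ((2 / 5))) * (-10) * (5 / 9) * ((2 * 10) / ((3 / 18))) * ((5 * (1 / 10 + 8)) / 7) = -135000 / 7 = -19285.71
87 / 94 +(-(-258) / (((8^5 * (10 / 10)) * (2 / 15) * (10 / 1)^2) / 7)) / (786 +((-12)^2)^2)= 204517582281 / 220972974080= 0.93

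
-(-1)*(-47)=-47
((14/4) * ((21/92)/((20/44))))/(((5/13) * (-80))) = -0.06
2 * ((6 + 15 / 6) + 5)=27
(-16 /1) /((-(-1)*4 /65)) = -260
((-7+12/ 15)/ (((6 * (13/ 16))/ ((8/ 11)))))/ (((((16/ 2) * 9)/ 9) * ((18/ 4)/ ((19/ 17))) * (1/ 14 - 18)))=131936/ 82374435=0.00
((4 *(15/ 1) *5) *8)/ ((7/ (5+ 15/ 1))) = 48000/ 7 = 6857.14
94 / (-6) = -47 / 3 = -15.67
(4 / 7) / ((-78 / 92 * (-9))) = 184 / 2457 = 0.07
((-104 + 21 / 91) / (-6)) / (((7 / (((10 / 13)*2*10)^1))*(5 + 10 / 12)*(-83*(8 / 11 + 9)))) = -593560 / 73543561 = -0.01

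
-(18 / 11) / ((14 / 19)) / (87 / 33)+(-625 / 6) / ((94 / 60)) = -642412 / 9541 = -67.33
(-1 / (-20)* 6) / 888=1 / 2960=0.00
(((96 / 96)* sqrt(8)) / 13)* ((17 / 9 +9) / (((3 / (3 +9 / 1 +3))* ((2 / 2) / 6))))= 71.07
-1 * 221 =-221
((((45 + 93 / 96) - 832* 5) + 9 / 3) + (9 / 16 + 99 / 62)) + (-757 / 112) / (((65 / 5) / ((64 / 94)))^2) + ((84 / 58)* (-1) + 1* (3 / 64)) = -4110.29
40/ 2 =20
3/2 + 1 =5/2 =2.50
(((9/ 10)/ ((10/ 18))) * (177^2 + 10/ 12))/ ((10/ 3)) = 15226299/ 1000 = 15226.30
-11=-11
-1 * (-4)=4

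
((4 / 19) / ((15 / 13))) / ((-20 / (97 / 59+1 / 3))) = -182 / 10089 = -0.02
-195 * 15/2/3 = -975/2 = -487.50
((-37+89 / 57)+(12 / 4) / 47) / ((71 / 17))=-1611073 / 190209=-8.47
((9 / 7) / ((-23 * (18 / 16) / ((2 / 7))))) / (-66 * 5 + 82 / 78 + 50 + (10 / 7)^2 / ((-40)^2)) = 9984 / 196169231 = 0.00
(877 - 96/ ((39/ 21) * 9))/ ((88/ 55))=169895/ 312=544.54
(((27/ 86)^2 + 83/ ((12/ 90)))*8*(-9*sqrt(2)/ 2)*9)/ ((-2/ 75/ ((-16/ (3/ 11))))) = -820564489800*sqrt(2)/ 1849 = -627611373.87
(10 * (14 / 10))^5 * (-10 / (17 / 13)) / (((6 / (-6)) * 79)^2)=-69917120 / 106097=-658.99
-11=-11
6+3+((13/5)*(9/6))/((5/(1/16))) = 7239/800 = 9.05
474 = 474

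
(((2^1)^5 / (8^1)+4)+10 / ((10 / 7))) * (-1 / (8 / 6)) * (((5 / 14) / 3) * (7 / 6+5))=-925 / 112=-8.26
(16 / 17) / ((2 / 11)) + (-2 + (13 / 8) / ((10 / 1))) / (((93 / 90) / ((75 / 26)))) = 5149 / 109616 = 0.05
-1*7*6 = -42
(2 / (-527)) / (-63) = 2 / 33201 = 0.00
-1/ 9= -0.11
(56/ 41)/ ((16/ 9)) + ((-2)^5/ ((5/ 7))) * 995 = -3655169/ 82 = -44575.23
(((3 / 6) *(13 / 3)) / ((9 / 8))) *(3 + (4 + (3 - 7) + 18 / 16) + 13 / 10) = 2821 / 270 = 10.45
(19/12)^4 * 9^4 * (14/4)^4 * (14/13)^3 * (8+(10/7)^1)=40982797734417/562432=72867115.91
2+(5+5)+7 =19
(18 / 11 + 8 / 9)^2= 62500 / 9801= 6.38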